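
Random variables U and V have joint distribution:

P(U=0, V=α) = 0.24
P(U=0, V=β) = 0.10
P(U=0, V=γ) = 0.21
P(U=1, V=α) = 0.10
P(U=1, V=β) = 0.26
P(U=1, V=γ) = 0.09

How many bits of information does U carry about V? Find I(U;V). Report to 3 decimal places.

0.124 bits

Marginals: p(U) = (0.5500, 0.4500), p(V) = (0.3400, 0.3600, 0.3000).
I(U;V) = Σ p(x,y)·log₂[p(x,y)/(p(x)p(y))].
  (0,α): 0.24·log₂(1.2834) = 0.0864
  (0,β): 0.10·log₂(0.5051) = -0.0986
  (0,γ): 0.21·log₂(1.2727) = 0.0731
  (1,α): 0.10·log₂(0.6536) = -0.0614
  (1,β): 0.26·log₂(1.6049) = 0.1775
  (1,γ): 0.09·log₂(0.6667) = -0.0526
Sum = 0.124 bits.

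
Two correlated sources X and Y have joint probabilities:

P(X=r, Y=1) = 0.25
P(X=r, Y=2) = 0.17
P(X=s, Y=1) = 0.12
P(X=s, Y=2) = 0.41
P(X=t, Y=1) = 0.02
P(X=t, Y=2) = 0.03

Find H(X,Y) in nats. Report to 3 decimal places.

1.451 nats

H(X,Y) = −Σ p(x,y)·ln p(x,y) over all 6 cells.
  cell (r,1): −0.25·ln0.25 = 0.3466
  cell (r,2): −0.17·ln0.17 = 0.3012
  cell (s,1): −0.12·ln0.12 = 0.2544
  cell (s,2): −0.41·ln0.41 = 0.3656
  cell (t,1): −0.02·ln0.02 = 0.0782
  cell (t,2): −0.03·ln0.03 = 0.1052
Sum = 1.451 nats.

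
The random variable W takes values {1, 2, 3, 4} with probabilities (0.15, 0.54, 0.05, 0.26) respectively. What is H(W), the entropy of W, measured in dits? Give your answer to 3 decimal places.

H(W) = −Σ p·log₁₀ p.
  −(0.15)·log₁₀(0.15) = 0.1236
  −(0.54)·log₁₀(0.54) = 0.1445
  −(0.05)·log₁₀(0.05) = 0.0651
  −(0.26)·log₁₀(0.26) = 0.1521
Sum: 0.1236 + 0.1445 + 0.0651 + 0.1521 = 0.485 dits.

0.485 dits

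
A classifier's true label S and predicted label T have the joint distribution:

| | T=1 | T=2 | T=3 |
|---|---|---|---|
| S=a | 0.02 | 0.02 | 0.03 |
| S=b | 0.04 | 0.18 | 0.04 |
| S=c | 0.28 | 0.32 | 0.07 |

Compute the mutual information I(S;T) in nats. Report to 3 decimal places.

Marginals: p(S) = (0.0700, 0.2600, 0.6700), p(T) = (0.3400, 0.5200, 0.1400).
I(S;T) = H(S) + H(T) − H(S,T).
H(S) = 0.8047, H(T) = 0.9821, H(S,T) = 1.7350.
I(S;T) = 0.8047 + 0.9821 − 1.7350 = 0.052 nats.

0.052 nats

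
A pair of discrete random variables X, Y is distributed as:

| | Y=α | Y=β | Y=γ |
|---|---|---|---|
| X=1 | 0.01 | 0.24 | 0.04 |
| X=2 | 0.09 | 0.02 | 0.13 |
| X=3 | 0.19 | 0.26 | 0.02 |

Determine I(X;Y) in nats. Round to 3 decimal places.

0.249 nats

Marginals: p(X) = (0.2900, 0.2400, 0.4700), p(Y) = (0.2900, 0.5200, 0.1900).
I(X;Y) = Σ p(x,y)·ln[p(x,y)/(p(x)p(y))].
  (1,α): 0.01·ln(0.1189) = -0.0213
  (1,β): 0.24·ln(1.5915) = 0.1115
  (1,γ): 0.04·ln(0.7260) = -0.0128
  (2,α): 0.09·ln(1.2931) = 0.0231
  (2,β): 0.02·ln(0.1603) = -0.0366
  (2,γ): 0.13·ln(2.8509) = 0.1362
  (3,α): 0.19·ln(1.3940) = 0.0631
  (3,β): 0.26·ln(1.0638) = 0.0161
  (3,γ): 0.02·ln(0.2240) = -0.0299
Sum = 0.249 nats.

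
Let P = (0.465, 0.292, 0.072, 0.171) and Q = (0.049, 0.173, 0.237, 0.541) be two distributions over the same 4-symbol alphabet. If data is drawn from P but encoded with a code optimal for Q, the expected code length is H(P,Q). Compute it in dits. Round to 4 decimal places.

H(P,Q) = −Σ p·log₁₀ q.
  −0.465·log₁₀(0.049) = 0.60906
  −0.292·log₁₀(0.173) = 0.22249
  −0.072·log₁₀(0.237) = 0.04502
  −0.171·log₁₀(0.541) = 0.04562
H(P,Q) = 0.9222 dits.

0.9222 dits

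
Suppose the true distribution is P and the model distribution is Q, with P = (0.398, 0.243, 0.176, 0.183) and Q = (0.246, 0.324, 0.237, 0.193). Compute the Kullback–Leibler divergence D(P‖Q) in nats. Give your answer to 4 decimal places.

D(P‖Q) = Σ p·ln(p/q).
  0.398·ln(0.398/0.246) = 0.19149
  0.243·ln(0.243/0.324) = -0.06991
  0.176·ln(0.176/0.237) = -0.05237
  0.183·ln(0.183/0.193) = -0.00974
D(P‖Q) = 0.0595 nats.

0.0595 nats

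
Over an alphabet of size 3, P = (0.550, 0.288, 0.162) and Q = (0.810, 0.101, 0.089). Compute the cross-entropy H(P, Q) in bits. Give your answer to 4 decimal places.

1.6852 bits

H(P,Q) = −Σ p·log₂ q.
  −0.550·log₂(0.810) = 0.16720
  −0.288·log₂(0.101) = 0.95258
  −0.162·log₂(0.089) = 0.56539
H(P,Q) = 1.6852 bits.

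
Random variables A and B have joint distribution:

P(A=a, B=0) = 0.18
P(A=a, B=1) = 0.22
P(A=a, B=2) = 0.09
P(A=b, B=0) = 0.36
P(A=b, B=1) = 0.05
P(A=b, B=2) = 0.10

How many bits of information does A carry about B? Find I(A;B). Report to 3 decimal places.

Marginals: p(A) = (0.4900, 0.5100), p(B) = (0.5400, 0.2700, 0.1900).
I(A;B) = H(A) + H(B) − H(A,B).
H(A) = 0.9997, H(B) = 1.4453, H(A,B) = 2.3174.
I(A;B) = 0.9997 + 1.4453 − 2.3174 = 0.128 bits.

0.128 bits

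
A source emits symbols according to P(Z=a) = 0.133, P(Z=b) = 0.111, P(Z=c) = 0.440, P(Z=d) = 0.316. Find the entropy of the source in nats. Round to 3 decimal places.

1.238 nats

H(Z) = −Σ p·ln p.
  −(0.133)·ln(0.133) = 0.2683
  −(0.111)·ln(0.111) = 0.2440
  −(0.440)·ln(0.440) = 0.3612
  −(0.316)·ln(0.316) = 0.3640
Sum: 0.2683 + 0.2440 + 0.3612 + 0.3640 = 1.238 nats.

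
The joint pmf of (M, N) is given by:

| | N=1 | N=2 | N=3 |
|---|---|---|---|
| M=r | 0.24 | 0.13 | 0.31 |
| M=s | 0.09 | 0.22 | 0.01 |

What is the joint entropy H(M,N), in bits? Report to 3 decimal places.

2.260 bits

H(M,N) = −Σ p(x,y)·log₂ p(x,y) over all 6 cells.
  cell (r,1): −0.24·log₂0.24 = 0.4941
  cell (r,2): −0.13·log₂0.13 = 0.3826
  cell (r,3): −0.31·log₂0.31 = 0.5238
  cell (s,1): −0.09·log₂0.09 = 0.3127
  cell (s,2): −0.22·log₂0.22 = 0.4806
  cell (s,3): −0.01·log₂0.01 = 0.0664
Sum = 2.260 bits.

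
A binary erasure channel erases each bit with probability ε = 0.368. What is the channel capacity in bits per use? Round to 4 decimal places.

0.6320 bits

Binary erasure channel: capacity C = 1 − ε.
C = 1 − 0.368 = 0.6320 bits per channel use.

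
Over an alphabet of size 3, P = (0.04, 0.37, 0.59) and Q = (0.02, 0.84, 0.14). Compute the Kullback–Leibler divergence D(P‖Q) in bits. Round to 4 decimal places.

D(P‖Q) = Σ p·log₂(p/q).
  0.04·log₂(0.04/0.02) = 0.04000
  0.37·log₂(0.37/0.84) = -0.43766
  0.59·log₂(0.59/0.14) = 1.22442
D(P‖Q) = 0.8268 bits.

0.8268 bits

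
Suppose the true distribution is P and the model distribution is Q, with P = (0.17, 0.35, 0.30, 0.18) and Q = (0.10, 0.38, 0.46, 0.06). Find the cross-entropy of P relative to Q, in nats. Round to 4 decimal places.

1.4695 nats

H(P,Q) = −Σ p·ln q.
  −0.17·ln(0.10) = 0.39144
  −0.35·ln(0.38) = 0.33865
  −0.30·ln(0.46) = 0.23296
  −0.18·ln(0.06) = 0.50641
H(P,Q) = 1.4695 nats.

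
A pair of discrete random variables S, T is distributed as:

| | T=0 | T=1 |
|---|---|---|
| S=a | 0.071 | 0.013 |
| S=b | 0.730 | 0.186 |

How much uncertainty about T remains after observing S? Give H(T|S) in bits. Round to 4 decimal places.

0.7191 bits

Marginals: p(S) = (0.0840, 0.9160), p(T) = (0.8010, 0.1990).
H(T|S) = Σ p(S) · H(T|S=·).
  S=a: p=0.0840, H(T|S=a) = 0.6216
  S=b: p=0.9160, H(T|S=b) = 0.7280
Weighted sum = 0.7191 bits.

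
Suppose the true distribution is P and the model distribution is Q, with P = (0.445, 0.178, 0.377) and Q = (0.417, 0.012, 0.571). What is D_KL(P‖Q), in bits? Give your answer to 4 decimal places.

0.5085 bits

D(P‖Q) = Σ p·log₂(p/q).
  0.445·log₂(0.445/0.417) = 0.04172
  0.178·log₂(0.178/0.012) = 0.69256
  0.377·log₂(0.377/0.571) = -0.22580
D(P‖Q) = 0.5085 bits.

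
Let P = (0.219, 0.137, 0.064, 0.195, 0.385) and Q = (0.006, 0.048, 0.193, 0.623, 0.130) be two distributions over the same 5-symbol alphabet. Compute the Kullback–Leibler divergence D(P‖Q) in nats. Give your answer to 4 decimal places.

D(P‖Q) = Σ p·ln(p/q).
  0.219·ln(0.219/0.006) = 0.78781
  0.137·ln(0.137/0.048) = 0.14368
  0.064·ln(0.064/0.193) = -0.07064
  0.195·ln(0.195/0.623) = -0.22650
  0.385·ln(0.385/0.130) = 0.41800
D(P‖Q) = 1.0523 nats.

1.0523 nats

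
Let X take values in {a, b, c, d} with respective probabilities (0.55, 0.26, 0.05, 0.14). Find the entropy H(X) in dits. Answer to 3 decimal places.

0.480 dits

H(X) = −Σ p·log₁₀ p.
  −(0.55)·log₁₀(0.55) = 0.1428
  −(0.26)·log₁₀(0.26) = 0.1521
  −(0.05)·log₁₀(0.05) = 0.0651
  −(0.14)·log₁₀(0.14) = 0.1195
Sum: 0.1428 + 0.1521 + 0.0651 + 0.1195 = 0.480 dits.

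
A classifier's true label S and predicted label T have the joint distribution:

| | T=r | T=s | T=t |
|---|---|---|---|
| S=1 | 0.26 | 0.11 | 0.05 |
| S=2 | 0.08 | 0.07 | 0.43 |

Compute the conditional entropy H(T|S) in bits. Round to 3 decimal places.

Chain rule: H(T|S) = H(S,T) − H(S).
Marginals: p(S) = (0.4200, 0.5800), p(T) = (0.3400, 0.1800, 0.4800).
H(S,T) = 2.1553 bits; H(S) = 0.9815 bits.
H(T|S) = 2.1553 − 0.9815 = 1.174 bits.

1.174 bits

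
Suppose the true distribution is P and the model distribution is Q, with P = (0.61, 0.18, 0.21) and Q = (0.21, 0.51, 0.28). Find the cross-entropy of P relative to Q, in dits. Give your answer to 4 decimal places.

H(P,Q) = −Σ p·log₁₀ q.
  −0.61·log₁₀(0.21) = 0.41345
  −0.18·log₁₀(0.51) = 0.05264
  −0.21·log₁₀(0.28) = 0.11610
H(P,Q) = 0.5822 dits.

0.5822 dits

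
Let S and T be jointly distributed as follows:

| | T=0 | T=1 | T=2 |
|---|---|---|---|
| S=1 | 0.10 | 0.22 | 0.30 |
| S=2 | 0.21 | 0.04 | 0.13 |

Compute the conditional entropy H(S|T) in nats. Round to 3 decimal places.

0.570 nats

Marginals: p(S) = (0.6200, 0.3800), p(T) = (0.3100, 0.2600, 0.4300).
H(S|T) = Σ p(T) · H(S|T=·).
  T=0: p=0.3100, H(S|T=0) = 0.6288
  T=1: p=0.2600, H(S|T=1) = 0.4293
  T=2: p=0.4300, H(S|T=2) = 0.6128
Weighted sum = 0.570 nats.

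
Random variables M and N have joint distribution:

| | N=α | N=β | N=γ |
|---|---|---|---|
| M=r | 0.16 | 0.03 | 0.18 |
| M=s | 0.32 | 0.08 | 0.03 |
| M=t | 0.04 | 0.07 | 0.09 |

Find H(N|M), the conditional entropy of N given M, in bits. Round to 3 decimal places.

1.238 bits

Marginals: p(M) = (0.3700, 0.4300, 0.2000), p(N) = (0.5200, 0.1800, 0.3000).
H(N|M) = Σ p(M) · H(N|M=·).
  M=r: p=0.3700, H(N|M=r) = 1.3226
  M=s: p=0.4300, H(N|M=s) = 1.0366
  M=t: p=0.2000, H(N|M=t) = 1.5129
Weighted sum = 1.238 bits.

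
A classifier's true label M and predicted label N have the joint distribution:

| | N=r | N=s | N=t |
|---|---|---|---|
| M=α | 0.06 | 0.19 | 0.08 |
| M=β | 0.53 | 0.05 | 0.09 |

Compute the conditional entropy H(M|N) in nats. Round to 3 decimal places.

Marginals: p(M) = (0.3300, 0.6700), p(N) = (0.5900, 0.2400, 0.1700).
H(M|N) = Σ p(N) · H(M|N=·).
  N=r: p=0.5900, H(M|N=r) = 0.3288
  N=s: p=0.2400, H(M|N=s) = 0.5117
  N=t: p=0.1700, H(M|N=t) = 0.6914
Weighted sum = 0.434 nats.

0.434 nats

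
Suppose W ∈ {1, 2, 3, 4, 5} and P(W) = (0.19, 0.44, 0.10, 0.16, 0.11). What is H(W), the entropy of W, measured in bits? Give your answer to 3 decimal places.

H(W) = −Σ p·log₂ p.
  −(0.19)·log₂(0.19) = 0.4552
  −(0.44)·log₂(0.44) = 0.5211
  −(0.10)·log₂(0.10) = 0.3322
  −(0.16)·log₂(0.16) = 0.4230
  −(0.11)·log₂(0.11) = 0.3503
Sum: 0.4552 + 0.5211 + 0.3322 + 0.4230 + 0.3503 = 2.082 bits.

2.082 bits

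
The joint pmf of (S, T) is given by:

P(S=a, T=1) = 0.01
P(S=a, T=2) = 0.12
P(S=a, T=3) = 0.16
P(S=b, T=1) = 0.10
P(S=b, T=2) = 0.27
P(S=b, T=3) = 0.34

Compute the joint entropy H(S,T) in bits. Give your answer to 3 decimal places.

H(S,T) = −Σ p(x,y)·log₂ p(x,y) over all 6 cells.
  cell (a,1): −0.01·log₂0.01 = 0.0664
  cell (a,2): −0.12·log₂0.12 = 0.3671
  cell (a,3): −0.16·log₂0.16 = 0.4230
  cell (b,1): −0.10·log₂0.10 = 0.3322
  cell (b,2): −0.27·log₂0.27 = 0.5100
  cell (b,3): −0.34·log₂0.34 = 0.5292
Sum = 2.228 bits.

2.228 bits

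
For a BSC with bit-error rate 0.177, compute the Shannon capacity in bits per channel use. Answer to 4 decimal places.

0.3265 bits

Binary symmetric channel: C = 1 − h₂(ε) where h₂ is the binary entropy function.
h₂(0.177) = −0.177·log₂0.177 − 0.823·log₂0.823 = 0.6735.
C = 1 − 0.6735 = 0.3265 bits per channel use.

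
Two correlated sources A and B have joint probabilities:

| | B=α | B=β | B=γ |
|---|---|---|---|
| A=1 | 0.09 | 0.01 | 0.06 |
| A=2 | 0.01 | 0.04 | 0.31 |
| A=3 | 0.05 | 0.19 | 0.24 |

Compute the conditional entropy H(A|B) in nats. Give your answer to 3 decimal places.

Chain rule: H(A|B) = H(A,B) − H(B).
Marginals: p(A) = (0.1600, 0.3600, 0.4800), p(B) = (0.1500, 0.2400, 0.6100).
H(A,B) = 1.7773 nats; H(B) = 0.9286 nats.
H(A|B) = 1.7773 − 0.9286 = 0.849 nats.

0.849 nats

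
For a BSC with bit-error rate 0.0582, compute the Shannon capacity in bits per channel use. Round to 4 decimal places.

Binary symmetric channel: C = 1 − h₂(ε) where h₂ is the binary entropy function.
h₂(0.0582) = −0.0582·log₂0.0582 − 0.9418·log₂0.9418 = 0.3203.
C = 1 − 0.3203 = 0.6797 bits per channel use.

0.6797 bits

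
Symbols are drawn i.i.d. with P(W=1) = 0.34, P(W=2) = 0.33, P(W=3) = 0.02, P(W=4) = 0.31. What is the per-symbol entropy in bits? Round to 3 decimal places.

1.694 bits

H(W) = −Σ p·log₂ p.
  −(0.34)·log₂(0.34) = 0.5292
  −(0.33)·log₂(0.33) = 0.5278
  −(0.02)·log₂(0.02) = 0.1129
  −(0.31)·log₂(0.31) = 0.5238
Sum: 0.5292 + 0.5278 + 0.1129 + 0.5238 = 1.694 bits.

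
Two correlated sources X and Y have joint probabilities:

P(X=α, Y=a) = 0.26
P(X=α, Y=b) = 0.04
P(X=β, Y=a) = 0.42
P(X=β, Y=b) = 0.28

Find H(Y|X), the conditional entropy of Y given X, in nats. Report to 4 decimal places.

0.5889 nats

Chain rule: H(Y|X) = H(X,Y) − H(X).
Marginals: p(X) = (0.3000, 0.7000), p(Y) = (0.6800, 0.3200).
H(X,Y) = 1.1998 nats; H(X) = 0.6109 nats.
H(Y|X) = 1.1998 − 0.6109 = 0.5889 nats.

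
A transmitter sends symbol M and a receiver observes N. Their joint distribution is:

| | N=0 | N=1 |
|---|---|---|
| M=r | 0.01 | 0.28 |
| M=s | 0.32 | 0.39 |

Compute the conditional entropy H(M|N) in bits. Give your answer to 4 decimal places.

Chain rule: H(M|N) = H(M,N) − H(N).
Marginals: p(M) = (0.2900, 0.7100), p(N) = (0.3300, 0.6700).
H(M,N) = 1.6365 bits; H(N) = 0.9149 bits.
H(M|N) = 1.6365 − 0.9149 = 0.7216 bits.

0.7216 bits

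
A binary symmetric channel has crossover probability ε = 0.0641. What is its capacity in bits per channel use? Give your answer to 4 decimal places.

Binary symmetric channel: C = 1 − h₂(ε) where h₂ is the binary entropy function.
h₂(0.0641) = −0.0641·log₂0.0641 − 0.9359·log₂0.9359 = 0.3435.
C = 1 − 0.3435 = 0.6565 bits per channel use.

0.6565 bits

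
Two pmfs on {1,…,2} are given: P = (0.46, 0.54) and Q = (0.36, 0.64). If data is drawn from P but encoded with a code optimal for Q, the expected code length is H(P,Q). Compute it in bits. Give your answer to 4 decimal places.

1.0257 bits

H(P,Q) = −Σ p·log₂ q.
  −0.46·log₂(0.36) = 0.67801
  −0.54·log₂(0.64) = 0.34768
H(P,Q) = 1.0257 bits.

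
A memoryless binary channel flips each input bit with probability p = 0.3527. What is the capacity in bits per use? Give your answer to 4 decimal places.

Binary symmetric channel: C = 1 − h₂(ε) where h₂ is the binary entropy function.
h₂(0.3527) = −0.3527·log₂0.3527 − 0.6473·log₂0.6473 = 0.9365.
C = 1 − 0.9365 = 0.0635 bits per channel use.

0.0635 bits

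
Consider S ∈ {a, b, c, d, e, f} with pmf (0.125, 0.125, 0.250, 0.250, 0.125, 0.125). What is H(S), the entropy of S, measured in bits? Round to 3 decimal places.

2.500 bits

H(S) = −Σ p·log₂ p.
  −(0.125)·log₂(0.125) = 0.3750
  −(0.125)·log₂(0.125) = 0.3750
  −(0.250)·log₂(0.250) = 0.5000
  −(0.250)·log₂(0.250) = 0.5000
  −(0.125)·log₂(0.125) = 0.3750
  −(0.125)·log₂(0.125) = 0.3750
Sum: 0.3750 + 0.3750 + 0.5000 + 0.5000 + 0.3750 + 0.3750 = 2.500 bits.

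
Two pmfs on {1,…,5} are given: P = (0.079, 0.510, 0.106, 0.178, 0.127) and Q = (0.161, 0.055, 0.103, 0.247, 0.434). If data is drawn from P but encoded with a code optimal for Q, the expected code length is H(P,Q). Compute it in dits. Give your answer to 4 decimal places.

0.9639 dits

H(P,Q) = −Σ p·log₁₀ q.
  −0.079·log₁₀(0.161) = 0.06266
  −0.510·log₁₀(0.055) = 0.64242
  −0.106·log₁₀(0.103) = 0.10464
  −0.178·log₁₀(0.247) = 0.10810
  −0.127·log₁₀(0.434) = 0.04604
H(P,Q) = 0.9639 dits.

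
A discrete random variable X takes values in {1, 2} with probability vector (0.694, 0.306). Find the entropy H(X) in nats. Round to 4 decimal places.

0.6159 nats

H(X) = −Σ p·ln p.
  −(0.694)·ln(0.694) = 0.25351
  −(0.306)·ln(0.306) = 0.36236
Sum: 0.25351 + 0.36236 = 0.6159 nats.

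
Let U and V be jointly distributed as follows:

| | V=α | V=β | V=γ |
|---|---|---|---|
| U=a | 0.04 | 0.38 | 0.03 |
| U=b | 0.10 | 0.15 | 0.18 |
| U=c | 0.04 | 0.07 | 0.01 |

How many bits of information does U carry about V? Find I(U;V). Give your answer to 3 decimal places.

Marginals: p(U) = (0.4500, 0.4300, 0.1200), p(V) = (0.1800, 0.6000, 0.2200).
I(U;V) = H(U) + H(V) − H(U,V).
H(U) = 1.4090, H(V) = 1.3681, H(U,V) = 2.5768.
I(U;V) = 1.4090 + 1.3681 − 2.5768 = 0.200 bits.

0.200 bits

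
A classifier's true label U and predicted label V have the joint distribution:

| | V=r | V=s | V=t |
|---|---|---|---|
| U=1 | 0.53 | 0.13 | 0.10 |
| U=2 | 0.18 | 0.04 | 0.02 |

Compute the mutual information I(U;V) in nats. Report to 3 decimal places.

0.002 nats

Marginals: p(U) = (0.7600, 0.2400), p(V) = (0.7100, 0.1700, 0.1200).
I(U;V) = H(U) + H(V) − H(U,V).
H(U) = 0.5511, H(V) = 0.7988, H(U,V) = 1.3476.
I(U;V) = 0.5511 + 0.7988 − 1.3476 = 0.002 nats.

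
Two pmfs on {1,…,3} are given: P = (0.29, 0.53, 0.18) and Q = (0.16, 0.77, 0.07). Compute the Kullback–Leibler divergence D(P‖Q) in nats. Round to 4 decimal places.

0.1445 nats

D(P‖Q) = Σ p·ln(p/q).
  0.29·ln(0.29/0.16) = 0.17247
  0.53·ln(0.53/0.77) = -0.19796
  0.18·ln(0.18/0.07) = 0.17000
D(P‖Q) = 0.1445 nats.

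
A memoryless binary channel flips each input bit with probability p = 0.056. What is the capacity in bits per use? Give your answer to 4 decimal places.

Binary symmetric channel: C = 1 − h₂(ε) where h₂ is the binary entropy function.
h₂(0.056) = −0.056·log₂0.056 − 0.944·log₂0.944 = 0.3114.
C = 1 − 0.3114 = 0.6886 bits per channel use.

0.6886 bits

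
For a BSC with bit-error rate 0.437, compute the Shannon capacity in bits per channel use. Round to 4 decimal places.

0.0115 bits

Binary symmetric channel: C = 1 − h₂(ε) where h₂ is the binary entropy function.
h₂(0.437) = −0.437·log₂0.437 − 0.563·log₂0.563 = 0.9885.
C = 1 − 0.9885 = 0.0115 bits per channel use.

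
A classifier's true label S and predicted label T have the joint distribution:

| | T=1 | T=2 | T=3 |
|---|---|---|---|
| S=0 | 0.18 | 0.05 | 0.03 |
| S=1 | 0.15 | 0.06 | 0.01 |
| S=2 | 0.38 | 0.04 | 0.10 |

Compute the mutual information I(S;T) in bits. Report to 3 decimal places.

0.053 bits

Marginals: p(S) = (0.2600, 0.2200, 0.5200), p(T) = (0.7100, 0.1500, 0.1400).
I(S;T) = Σ p(x,y)·log₂[p(x,y)/(p(x)p(y))].
  (0,1): 0.18·log₂(0.9751) = -0.0066
  (0,2): 0.05·log₂(1.2821) = 0.0179
  (0,3): 0.03·log₂(0.8242) = -0.0084
  (1,1): 0.15·log₂(0.9603) = -0.0088
  (1,2): 0.06·log₂(1.8182) = 0.0517
  (1,3): 0.01·log₂(0.3247) = -0.0162
  (2,1): 0.38·log₂(1.0293) = 0.0158
  (2,2): 0.04·log₂(0.5128) = -0.0385
  (2,3): 0.10·log₂(1.3736) = 0.0458
Sum = 0.053 bits.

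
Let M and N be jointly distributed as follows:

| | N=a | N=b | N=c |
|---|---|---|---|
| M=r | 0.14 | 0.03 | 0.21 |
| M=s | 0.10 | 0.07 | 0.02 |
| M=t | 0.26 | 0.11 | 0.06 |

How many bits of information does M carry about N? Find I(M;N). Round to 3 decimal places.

0.166 bits

Marginals: p(M) = (0.3800, 0.1900, 0.4300), p(N) = (0.5000, 0.2100, 0.2900).
I(M;N) = Σ p(x,y)·log₂[p(x,y)/(p(x)p(y))].
  (r,a): 0.14·log₂(0.7368) = -0.0617
  (r,b): 0.03·log₂(0.3759) = -0.0423
  (r,c): 0.21·log₂(1.9056) = 0.1954
  (s,a): 0.10·log₂(1.0526) = 0.0074
  (s,b): 0.07·log₂(1.7544) = 0.0568
  (s,c): 0.02·log₂(0.3630) = -0.0292
  (t,a): 0.26·log₂(1.2093) = 0.0713
  (t,b): 0.11·log₂(1.2182) = 0.0313
  (t,c): 0.06·log₂(0.4812) = -0.0633
Sum = 0.166 bits.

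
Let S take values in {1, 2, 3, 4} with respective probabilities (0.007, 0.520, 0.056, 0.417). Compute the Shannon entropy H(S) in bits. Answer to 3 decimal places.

1.300 bits

H(S) = −Σ p·log₂ p.
  −(0.007)·log₂(0.007) = 0.0501
  −(0.520)·log₂(0.520) = 0.4906
  −(0.056)·log₂(0.056) = 0.2329
  −(0.417)·log₂(0.417) = 0.5262
Sum: 0.0501 + 0.4906 + 0.2329 + 0.5262 = 1.300 bits.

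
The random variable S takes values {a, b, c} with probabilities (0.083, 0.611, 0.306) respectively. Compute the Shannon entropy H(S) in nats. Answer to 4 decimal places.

H(S) = −Σ p·ln p.
  −(0.083)·ln(0.083) = 0.20658
  −(0.611)·ln(0.611) = 0.30101
  −(0.306)·ln(0.306) = 0.36236
Sum: 0.20658 + 0.30101 + 0.36236 = 0.8700 nats.

0.8700 nats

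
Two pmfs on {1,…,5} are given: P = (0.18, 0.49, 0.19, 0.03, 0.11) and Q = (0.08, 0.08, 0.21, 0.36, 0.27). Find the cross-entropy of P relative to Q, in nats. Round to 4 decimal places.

H(P,Q) = −Σ p·ln q.
  −0.18·ln(0.08) = 0.45463
  −0.49·ln(0.08) = 1.23761
  −0.19·ln(0.21) = 0.29652
  −0.03·ln(0.36) = 0.03065
  −0.11·ln(0.27) = 0.14403
H(P,Q) = 2.1634 nats.

2.1634 nats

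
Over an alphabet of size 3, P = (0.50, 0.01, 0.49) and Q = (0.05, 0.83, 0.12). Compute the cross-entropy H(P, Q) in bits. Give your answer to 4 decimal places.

H(P,Q) = −Σ p·log₂ q.
  −0.50·log₂(0.05) = 2.16096
  −0.01·log₂(0.83) = 0.00269
  −0.49·log₂(0.12) = 1.49886
H(P,Q) = 3.6625 bits.

3.6625 bits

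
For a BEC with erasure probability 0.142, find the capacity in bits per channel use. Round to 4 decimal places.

0.8580 bits

Binary erasure channel: capacity C = 1 − ε.
C = 1 − 0.142 = 0.8580 bits per channel use.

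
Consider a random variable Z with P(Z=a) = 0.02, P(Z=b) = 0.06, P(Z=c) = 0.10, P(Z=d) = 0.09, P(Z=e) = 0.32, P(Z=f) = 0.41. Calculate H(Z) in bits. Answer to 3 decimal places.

H(Z) = −Σ p·log₂ p.
  −(0.02)·log₂(0.02) = 0.1129
  −(0.06)·log₂(0.06) = 0.2435
  −(0.10)·log₂(0.10) = 0.3322
  −(0.09)·log₂(0.09) = 0.3127
  −(0.32)·log₂(0.32) = 0.5260
  −(0.41)·log₂(0.41) = 0.5274
Sum: 0.1129 + 0.2435 + 0.3322 + 0.3127 + 0.5260 + 0.5274 = 2.055 bits.

2.055 bits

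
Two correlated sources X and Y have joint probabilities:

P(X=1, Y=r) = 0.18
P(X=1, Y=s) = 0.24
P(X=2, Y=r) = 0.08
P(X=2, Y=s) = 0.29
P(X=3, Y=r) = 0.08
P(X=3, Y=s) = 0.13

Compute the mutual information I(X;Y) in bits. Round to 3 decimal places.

0.031 bits

Marginals: p(X) = (0.4200, 0.3700, 0.2100), p(Y) = (0.3400, 0.6600).
I(X;Y) = H(X) + H(Y) − H(X,Y).
H(X) = 1.5292, H(Y) = 0.9248, H(X,Y) = 2.4230.
I(X;Y) = 1.5292 + 0.9248 − 2.4230 = 0.031 bits.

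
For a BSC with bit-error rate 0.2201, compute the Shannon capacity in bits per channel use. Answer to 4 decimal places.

0.2396 bits

Binary symmetric channel: C = 1 − h₂(ε) where h₂ is the binary entropy function.
h₂(0.2201) = −0.2201·log₂0.2201 − 0.7799·log₂0.7799 = 0.7604.
C = 1 − 0.7604 = 0.2396 bits per channel use.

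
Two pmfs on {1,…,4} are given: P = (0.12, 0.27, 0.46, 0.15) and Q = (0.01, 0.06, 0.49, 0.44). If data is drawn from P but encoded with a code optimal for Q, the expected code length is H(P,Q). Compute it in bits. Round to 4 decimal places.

H(P,Q) = −Σ p·log₂ q.
  −0.12·log₂(0.01) = 0.79726
  −0.27·log₂(0.06) = 1.09590
  −0.46·log₂(0.49) = 0.47341
  −0.15·log₂(0.44) = 0.17766
H(P,Q) = 2.5442 bits.

2.5442 bits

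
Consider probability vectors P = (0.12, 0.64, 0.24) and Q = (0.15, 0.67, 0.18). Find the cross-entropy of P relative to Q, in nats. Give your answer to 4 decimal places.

0.8955 nats

H(P,Q) = −Σ p·ln q.
  −0.12·ln(0.15) = 0.22765
  −0.64·ln(0.67) = 0.25631
  −0.24·ln(0.18) = 0.41155
H(P,Q) = 0.8955 nats.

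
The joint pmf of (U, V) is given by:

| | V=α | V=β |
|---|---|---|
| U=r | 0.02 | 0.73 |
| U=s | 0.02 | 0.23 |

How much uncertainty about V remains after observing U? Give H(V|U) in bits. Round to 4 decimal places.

Marginals: p(U) = (0.7500, 0.2500), p(V) = (0.0400, 0.9600).
H(V|U) = Σ p(U) · H(V|U=·).
  U=r: p=0.7500, H(V|U=r) = 0.1774
  U=s: p=0.2500, H(V|U=s) = 0.4022
Weighted sum = 0.2336 bits.

0.2336 bits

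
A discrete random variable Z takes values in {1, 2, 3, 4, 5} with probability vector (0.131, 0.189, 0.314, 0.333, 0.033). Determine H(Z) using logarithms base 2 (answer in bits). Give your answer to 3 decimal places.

2.054 bits

H(Z) = −Σ p·log₂ p.
  −(0.131)·log₂(0.131) = 0.3841
  −(0.189)·log₂(0.189) = 0.4543
  −(0.314)·log₂(0.314) = 0.5247
  −(0.333)·log₂(0.333) = 0.5283
  −(0.033)·log₂(0.033) = 0.1624
Sum: 0.3841 + 0.4543 + 0.5247 + 0.5283 + 0.1624 = 2.054 bits.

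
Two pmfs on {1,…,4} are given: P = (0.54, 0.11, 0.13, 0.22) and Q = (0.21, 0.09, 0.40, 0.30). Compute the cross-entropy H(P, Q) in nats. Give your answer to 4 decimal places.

1.4916 nats

H(P,Q) = −Σ p·ln q.
  −0.54·ln(0.21) = 0.84275
  −0.11·ln(0.09) = 0.26487
  −0.13·ln(0.40) = 0.11912
  −0.22·ln(0.30) = 0.26487
H(P,Q) = 1.4916 nats.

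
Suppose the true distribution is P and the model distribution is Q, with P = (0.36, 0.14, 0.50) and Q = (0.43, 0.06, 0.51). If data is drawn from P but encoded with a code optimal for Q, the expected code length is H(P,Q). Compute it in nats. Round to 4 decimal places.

1.0344 nats

H(P,Q) = −Σ p·ln q.
  −0.36·ln(0.43) = 0.30383
  −0.14·ln(0.06) = 0.39388
  −0.50·ln(0.51) = 0.33667
H(P,Q) = 1.0344 nats.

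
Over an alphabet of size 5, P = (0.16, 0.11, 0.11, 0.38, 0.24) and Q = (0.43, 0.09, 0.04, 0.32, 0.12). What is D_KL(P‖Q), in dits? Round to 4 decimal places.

D(P‖Q) = Σ p·log₁₀(p/q).
  0.16·log₁₀(0.16/0.43) = -0.06870
  0.11·log₁₀(0.11/0.09) = 0.00959
  0.11·log₁₀(0.11/0.04) = 0.04833
  0.38·log₁₀(0.38/0.32) = 0.02836
  0.24·log₁₀(0.24/0.12) = 0.07225
D(P‖Q) = 0.0898 dits.

0.0898 dits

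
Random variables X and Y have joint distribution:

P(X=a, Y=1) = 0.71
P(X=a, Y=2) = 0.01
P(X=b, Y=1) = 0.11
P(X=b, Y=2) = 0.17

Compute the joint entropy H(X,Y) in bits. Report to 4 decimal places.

1.2021 bits

H(X,Y) = −Σ p(x,y)·log₂ p(x,y) over all 4 cells.
  cell (a,1): −0.71·log₂0.71 = 0.35082
  cell (a,2): −0.01·log₂0.01 = 0.06644
  cell (b,1): −0.11·log₂0.11 = 0.35029
  cell (b,2): −0.17·log₂0.17 = 0.43459
Sum = 1.2021 bits.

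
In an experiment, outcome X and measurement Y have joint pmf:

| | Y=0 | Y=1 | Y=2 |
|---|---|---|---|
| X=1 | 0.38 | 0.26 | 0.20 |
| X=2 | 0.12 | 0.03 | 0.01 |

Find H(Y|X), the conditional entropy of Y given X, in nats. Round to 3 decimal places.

Chain rule: H(Y|X) = H(X,Y) − H(X).
Marginals: p(X) = (0.8400, 0.1600), p(Y) = (0.5000, 0.2900, 0.2100).
H(X,Y) = 1.4455 nats; H(X) = 0.4397 nats.
H(Y|X) = 1.4455 − 0.4397 = 1.006 nats.

1.006 nats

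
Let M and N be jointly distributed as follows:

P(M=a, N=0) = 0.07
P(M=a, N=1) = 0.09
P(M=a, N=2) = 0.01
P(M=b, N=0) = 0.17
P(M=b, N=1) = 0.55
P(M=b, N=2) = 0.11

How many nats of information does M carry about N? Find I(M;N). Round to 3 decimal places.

0.017 nats

Marginals: p(M) = (0.1700, 0.8300), p(N) = (0.2400, 0.6400, 0.1200).
I(M;N) = Σ p(x,y)·ln[p(x,y)/(p(x)p(y))].
  (a,0): 0.07·ln(1.7157) = 0.0378
  (a,1): 0.09·ln(0.8272) = -0.0171
  (a,2): 0.01·ln(0.4902) = -0.0071
  (b,0): 0.17·ln(0.8534) = -0.0269
  (b,1): 0.55·ln(1.0354) = 0.0191
  (b,2): 0.11·ln(1.1044) = 0.0109
Sum = 0.017 nats.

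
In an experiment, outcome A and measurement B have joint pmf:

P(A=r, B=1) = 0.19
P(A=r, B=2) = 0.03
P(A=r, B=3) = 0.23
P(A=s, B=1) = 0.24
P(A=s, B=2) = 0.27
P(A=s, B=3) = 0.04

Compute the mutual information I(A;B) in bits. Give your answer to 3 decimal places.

0.263 bits

Marginals: p(A) = (0.4500, 0.5500), p(B) = (0.4300, 0.3000, 0.2700).
I(A;B) = Σ p(x,y)·log₂[p(x,y)/(p(x)p(y))].
  (r,1): 0.19·log₂(0.9819) = -0.0050
  (r,2): 0.03·log₂(0.2222) = -0.0651
  (r,3): 0.23·log₂(1.8930) = 0.2118
  (s,1): 0.24·log₂(1.0148) = 0.0051
  (s,2): 0.27·log₂(1.6364) = 0.1918
  (s,3): 0.04·log₂(0.2694) = -0.0757
Sum = 0.263 bits.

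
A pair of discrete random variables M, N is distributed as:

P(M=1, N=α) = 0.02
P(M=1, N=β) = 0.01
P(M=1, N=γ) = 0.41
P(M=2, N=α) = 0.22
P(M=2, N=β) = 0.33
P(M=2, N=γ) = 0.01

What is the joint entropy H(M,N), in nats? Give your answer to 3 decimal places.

H(M,N) = −Σ p(x,y)·ln p(x,y) over all 6 cells.
  cell (1,α): −0.02·ln0.02 = 0.0782
  cell (1,β): −0.01·ln0.01 = 0.0461
  cell (1,γ): −0.41·ln0.41 = 0.3656
  cell (2,α): −0.22·ln0.22 = 0.3331
  cell (2,β): −0.33·ln0.33 = 0.3659
  cell (2,γ): −0.01·ln0.01 = 0.0461
Sum = 1.235 nats.

1.235 nats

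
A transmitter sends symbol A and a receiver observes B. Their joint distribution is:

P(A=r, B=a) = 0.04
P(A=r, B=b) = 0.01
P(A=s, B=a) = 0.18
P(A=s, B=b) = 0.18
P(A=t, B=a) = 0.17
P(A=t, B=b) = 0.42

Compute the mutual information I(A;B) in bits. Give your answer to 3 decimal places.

Marginals: p(A) = (0.0500, 0.3600, 0.5900), p(B) = (0.3900, 0.6100).
I(A;B) = Σ p(x,y)·log₂[p(x,y)/(p(x)p(y))].
  (r,a): 0.04·log₂(2.0513) = 0.0415
  (r,b): 0.01·log₂(0.3279) = -0.0161
  (s,a): 0.18·log₂(1.2821) = 0.0645
  (s,b): 0.18·log₂(0.8197) = -0.0516
  (t,a): 0.17·log₂(0.7388) = -0.0742
  (t,b): 0.42·log₂(1.1670) = 0.0936
Sum = 0.058 bits.

0.058 bits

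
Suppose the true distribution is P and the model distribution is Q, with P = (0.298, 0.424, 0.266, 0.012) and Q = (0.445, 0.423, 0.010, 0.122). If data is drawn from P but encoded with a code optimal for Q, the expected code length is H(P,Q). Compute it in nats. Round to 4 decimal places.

1.8563 nats

H(P,Q) = −Σ p·ln q.
  −0.298·ln(0.445) = 0.24128
  −0.424·ln(0.423) = 0.36480
  −0.266·ln(0.010) = 1.22498
  −0.012·ln(0.122) = 0.02524
H(P,Q) = 1.8563 nats.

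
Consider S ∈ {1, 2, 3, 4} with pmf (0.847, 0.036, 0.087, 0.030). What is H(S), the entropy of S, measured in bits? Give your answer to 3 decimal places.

H(S) = −Σ p·log₂ p.
  −(0.847)·log₂(0.847) = 0.2029
  −(0.036)·log₂(0.036) = 0.1727
  −(0.087)·log₂(0.087) = 0.3065
  −(0.030)·log₂(0.030) = 0.1518
Sum: 0.2029 + 0.1727 + 0.3065 + 0.1518 = 0.834 bits.

0.834 bits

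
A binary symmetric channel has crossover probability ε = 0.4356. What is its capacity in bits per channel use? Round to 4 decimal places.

0.0120 bits

Binary symmetric channel: C = 1 − h₂(ε) where h₂ is the binary entropy function.
h₂(0.4356) = −0.4356·log₂0.4356 − 0.5644·log₂0.5644 = 0.9880.
C = 1 − 0.9880 = 0.0120 bits per channel use.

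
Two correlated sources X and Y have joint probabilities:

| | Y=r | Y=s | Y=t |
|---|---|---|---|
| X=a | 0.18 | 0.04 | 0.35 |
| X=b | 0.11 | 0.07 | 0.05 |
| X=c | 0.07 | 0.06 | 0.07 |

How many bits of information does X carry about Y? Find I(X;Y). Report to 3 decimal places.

0.115 bits

Marginals: p(X) = (0.5700, 0.2300, 0.2000), p(Y) = (0.3600, 0.1700, 0.4700).
I(X;Y) = Σ p(x,y)·log₂[p(x,y)/(p(x)p(y))].
  (a,r): 0.18·log₂(0.8772) = -0.0340
  (a,s): 0.04·log₂(0.4128) = -0.0511
  (a,t): 0.35·log₂(1.3065) = 0.1350
  (b,r): 0.11·log₂(1.3285) = 0.0451
  (b,s): 0.07·log₂(1.7903) = 0.0588
  (b,t): 0.05·log₂(0.4625) = -0.0556
  (c,r): 0.07·log₂(0.9722) = -0.0028
  (c,s): 0.06·log₂(1.7647) = 0.0492
  (c,t): 0.07·log₂(0.7447) = -0.0298
Sum = 0.115 bits.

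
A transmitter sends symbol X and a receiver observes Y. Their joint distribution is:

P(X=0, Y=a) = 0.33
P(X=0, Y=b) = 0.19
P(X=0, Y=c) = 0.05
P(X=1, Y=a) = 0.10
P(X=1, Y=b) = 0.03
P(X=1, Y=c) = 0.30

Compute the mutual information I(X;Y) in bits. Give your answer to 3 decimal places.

Marginals: p(X) = (0.5700, 0.4300), p(Y) = (0.4300, 0.2200, 0.3500).
I(X;Y) = H(X) + H(Y) − H(X,Y).
H(X) = 0.9858, H(Y) = 1.5342, H(X,Y) = 2.2042.
I(X;Y) = 0.9858 + 1.5342 − 2.2042 = 0.316 bits.

0.316 bits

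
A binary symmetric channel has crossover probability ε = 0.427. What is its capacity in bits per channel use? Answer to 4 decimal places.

Binary symmetric channel: C = 1 − h₂(ε) where h₂ is the binary entropy function.
h₂(0.427) = −0.427·log₂0.427 − 0.573·log₂0.573 = 0.9846.
C = 1 − 0.9846 = 0.0154 bits per channel use.

0.0154 bits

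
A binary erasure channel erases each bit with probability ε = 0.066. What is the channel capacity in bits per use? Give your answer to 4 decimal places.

0.9340 bits

Binary erasure channel: capacity C = 1 − ε.
C = 1 − 0.066 = 0.9340 bits per channel use.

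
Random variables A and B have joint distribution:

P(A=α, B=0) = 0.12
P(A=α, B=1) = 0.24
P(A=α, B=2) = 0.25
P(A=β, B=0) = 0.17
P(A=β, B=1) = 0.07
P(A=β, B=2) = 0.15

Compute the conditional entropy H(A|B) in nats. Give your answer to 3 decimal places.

Chain rule: H(A|B) = H(A,B) − H(B).
Marginals: p(A) = (0.6100, 0.3900), p(B) = (0.2900, 0.3100, 0.4000).
H(A,B) = 1.7155 nats; H(B) = 1.0886 nats.
H(A|B) = 1.7155 − 1.0886 = 0.627 nats.

0.627 nats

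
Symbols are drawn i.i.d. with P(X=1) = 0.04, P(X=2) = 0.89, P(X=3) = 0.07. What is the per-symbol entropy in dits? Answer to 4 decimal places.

0.1818 dits

H(X) = −Σ p·log₁₀ p.
  −(0.04)·log₁₀(0.04) = 0.05592
  −(0.89)·log₁₀(0.89) = 0.04504
  −(0.07)·log₁₀(0.07) = 0.08084
Sum: 0.05592 + 0.04504 + 0.08084 = 0.1818 dits.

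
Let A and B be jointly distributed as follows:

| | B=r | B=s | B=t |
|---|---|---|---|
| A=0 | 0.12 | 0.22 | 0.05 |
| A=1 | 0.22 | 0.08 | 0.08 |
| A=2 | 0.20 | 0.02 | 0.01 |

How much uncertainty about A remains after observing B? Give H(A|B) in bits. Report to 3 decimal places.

1.368 bits

Marginals: p(A) = (0.3900, 0.3800, 0.2300), p(B) = (0.5400, 0.3200, 0.1400).
H(A|B) = Σ p(B) · H(A|B=·).
  B=r: p=0.5400, H(A|B=r) = 1.5407
  B=s: p=0.3200, H(A|B=s) = 1.1216
  B=t: p=0.1400, H(A|B=t) = 1.2638
Weighted sum = 1.368 bits.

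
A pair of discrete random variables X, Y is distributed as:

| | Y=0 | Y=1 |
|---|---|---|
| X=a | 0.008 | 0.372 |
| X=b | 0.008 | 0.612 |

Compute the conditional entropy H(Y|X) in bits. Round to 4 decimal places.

Marginals: p(X) = (0.3800, 0.6200), p(Y) = (0.0160, 0.9840).
H(Y|X) = Σ p(X) · H(Y|X=·).
  X=a: p=0.3800, H(Y|X=a) = 0.1473
  X=b: p=0.6200, H(Y|X=b) = 0.0995
Weighted sum = 0.1177 bits.

0.1177 bits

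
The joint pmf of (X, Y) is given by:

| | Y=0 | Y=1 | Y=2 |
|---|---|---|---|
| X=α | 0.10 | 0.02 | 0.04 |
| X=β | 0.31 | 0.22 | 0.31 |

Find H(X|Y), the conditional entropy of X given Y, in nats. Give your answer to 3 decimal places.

0.421 nats

Marginals: p(X) = (0.1600, 0.8400), p(Y) = (0.4100, 0.2400, 0.3500).
H(X|Y) = Σ p(Y) · H(X|Y=·).
  Y=0: p=0.4100, H(X|Y=0) = 0.5555
  Y=1: p=0.2400, H(X|Y=1) = 0.2868
  Y=2: p=0.3500, H(X|Y=2) = 0.3554
Weighted sum = 0.421 nats.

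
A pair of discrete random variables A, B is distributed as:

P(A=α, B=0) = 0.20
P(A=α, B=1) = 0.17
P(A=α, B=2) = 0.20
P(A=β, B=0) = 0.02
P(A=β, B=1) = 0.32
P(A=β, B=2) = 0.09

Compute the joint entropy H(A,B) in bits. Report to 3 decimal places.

H(A,B) = −Σ p(x,y)·log₂ p(x,y) over all 6 cells.
  cell (α,0): −0.20·log₂0.20 = 0.4644
  cell (α,1): −0.17·log₂0.17 = 0.4346
  cell (α,2): −0.20·log₂0.20 = 0.4644
  cell (β,0): −0.02·log₂0.02 = 0.1129
  cell (β,1): −0.32·log₂0.32 = 0.5260
  cell (β,2): −0.09·log₂0.09 = 0.3127
Sum = 2.315 bits.

2.315 bits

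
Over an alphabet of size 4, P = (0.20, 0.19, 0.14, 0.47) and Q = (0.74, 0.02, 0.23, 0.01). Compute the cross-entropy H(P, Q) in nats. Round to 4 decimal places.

H(P,Q) = −Σ p·ln q.
  −0.20·ln(0.74) = 0.06022
  −0.19·ln(0.02) = 0.74328
  −0.14·ln(0.23) = 0.20575
  −0.47·ln(0.01) = 2.16443
H(P,Q) = 3.1737 nats.

3.1737 nats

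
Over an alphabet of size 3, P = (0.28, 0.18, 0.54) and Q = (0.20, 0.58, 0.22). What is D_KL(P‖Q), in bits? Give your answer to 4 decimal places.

D(P‖Q) = Σ p·log₂(p/q).
  0.28·log₂(0.28/0.20) = 0.13592
  0.18·log₂(0.18/0.58) = -0.30385
  0.54·log₂(0.54/0.22) = 0.69955
D(P‖Q) = 0.5316 bits.

0.5316 bits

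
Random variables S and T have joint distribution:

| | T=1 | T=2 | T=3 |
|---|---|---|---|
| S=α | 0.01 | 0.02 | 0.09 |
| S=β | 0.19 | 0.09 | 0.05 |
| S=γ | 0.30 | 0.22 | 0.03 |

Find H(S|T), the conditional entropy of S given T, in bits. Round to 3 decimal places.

1.167 bits

Chain rule: H(S|T) = H(S,T) − H(T).
Marginals: p(S) = (0.1200, 0.3300, 0.5500), p(T) = (0.5000, 0.3300, 0.1700).
H(S,T) = 2.6294 bits; H(T) = 1.4624 bits.
H(S|T) = 2.6294 − 1.4624 = 1.167 bits.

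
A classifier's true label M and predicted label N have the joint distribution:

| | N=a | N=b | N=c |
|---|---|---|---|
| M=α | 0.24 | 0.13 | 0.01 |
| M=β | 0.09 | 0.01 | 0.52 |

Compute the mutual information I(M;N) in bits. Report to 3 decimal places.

0.556 bits

Marginals: p(M) = (0.3800, 0.6200), p(N) = (0.3300, 0.1400, 0.5300).
I(M;N) = H(M) + H(N) − H(M,N).
H(M) = 0.9580, H(N) = 1.4104, H(M,N) = 1.8129.
I(M;N) = 0.9580 + 1.4104 − 1.8129 = 0.556 bits.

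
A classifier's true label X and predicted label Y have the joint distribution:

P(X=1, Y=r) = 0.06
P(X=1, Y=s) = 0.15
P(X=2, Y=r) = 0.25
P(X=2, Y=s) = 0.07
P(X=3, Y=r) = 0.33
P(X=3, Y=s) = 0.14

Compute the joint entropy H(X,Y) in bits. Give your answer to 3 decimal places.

H(X,Y) = −Σ p(x,y)·log₂ p(x,y) over all 6 cells.
  cell (1,r): −0.06·log₂0.06 = 0.2435
  cell (1,s): −0.15·log₂0.15 = 0.4105
  cell (2,r): −0.25·log₂0.25 = 0.5000
  cell (2,s): −0.07·log₂0.07 = 0.2686
  cell (3,r): −0.33·log₂0.33 = 0.5278
  cell (3,s): −0.14·log₂0.14 = 0.3971
Sum = 2.348 bits.

2.348 bits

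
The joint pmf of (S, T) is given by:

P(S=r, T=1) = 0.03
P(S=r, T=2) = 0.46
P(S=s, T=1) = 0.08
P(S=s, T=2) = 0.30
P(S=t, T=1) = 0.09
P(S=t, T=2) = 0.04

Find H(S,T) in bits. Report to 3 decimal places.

H(S,T) = −Σ p(x,y)·log₂ p(x,y) over all 6 cells.
  cell (r,1): −0.03·log₂0.03 = 0.1518
  cell (r,2): −0.46·log₂0.46 = 0.5153
  cell (s,1): −0.08·log₂0.08 = 0.2915
  cell (s,2): −0.30·log₂0.30 = 0.5211
  cell (t,1): −0.09·log₂0.09 = 0.3127
  cell (t,2): −0.04·log₂0.04 = 0.1858
Sum = 1.978 bits.

1.978 bits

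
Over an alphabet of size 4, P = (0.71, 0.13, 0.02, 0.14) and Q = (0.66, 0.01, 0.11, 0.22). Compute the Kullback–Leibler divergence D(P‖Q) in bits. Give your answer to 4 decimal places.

D(P‖Q) = Σ p·log₂(p/q).
  0.71·log₂(0.71/0.66) = 0.07480
  0.13·log₂(0.13/0.01) = 0.48106
  0.02·log₂(0.02/0.11) = -0.04919
  0.14·log₂(0.14/0.22) = -0.09129
D(P‖Q) = 0.4154 bits.

0.4154 bits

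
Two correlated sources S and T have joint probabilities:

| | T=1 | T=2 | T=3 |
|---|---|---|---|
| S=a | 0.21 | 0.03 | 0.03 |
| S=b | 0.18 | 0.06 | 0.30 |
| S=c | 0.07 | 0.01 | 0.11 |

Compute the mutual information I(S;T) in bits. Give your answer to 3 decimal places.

0.142 bits

Marginals: p(S) = (0.2700, 0.5400, 0.1900), p(T) = (0.4600, 0.1000, 0.4400).
I(S;T) = Σ p(x,y)·log₂[p(x,y)/(p(x)p(y))].
  (a,1): 0.21·log₂(1.6908) = 0.1591
  (a,2): 0.03·log₂(1.1111) = 0.0046
  (a,3): 0.03·log₂(0.2525) = -0.0596
  (b,1): 0.18·log₂(0.7246) = -0.0836
  (b,2): 0.06·log₂(1.1111) = 0.0091
  (b,3): 0.30·log₂(1.2626) = 0.1009
  (c,1): 0.07·log₂(0.8009) = -0.0224
  (c,2): 0.01·log₂(0.5263) = -0.0093
  (c,3): 0.11·log₂(1.3158) = 0.0436
Sum = 0.142 bits.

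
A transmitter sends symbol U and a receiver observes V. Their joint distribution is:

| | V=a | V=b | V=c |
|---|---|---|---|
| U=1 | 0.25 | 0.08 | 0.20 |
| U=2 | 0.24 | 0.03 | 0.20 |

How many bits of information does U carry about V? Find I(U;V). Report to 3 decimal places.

0.015 bits

Marginals: p(U) = (0.5300, 0.4700), p(V) = (0.4900, 0.1100, 0.4000).
I(U;V) = Σ p(x,y)·log₂[p(x,y)/(p(x)p(y))].
  (1,a): 0.25·log₂(0.9626) = -0.0137
  (1,b): 0.08·log₂(1.3722) = 0.0365
  (1,c): 0.20·log₂(0.9434) = -0.0168
  (2,a): 0.24·log₂(1.0421) = 0.0143
  (2,b): 0.03·log₂(0.5803) = -0.0236
  (2,c): 0.20·log₂(1.0638) = 0.0179
Sum = 0.015 bits.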